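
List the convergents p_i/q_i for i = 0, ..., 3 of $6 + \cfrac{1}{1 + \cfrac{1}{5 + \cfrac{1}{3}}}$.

6/1, 7/1, 41/6, 130/19

Using the convergent recurrence p_i = a_i*p_{i-1} + p_{i-2}, q_i = a_i*q_{i-1} + q_{i-2} with p_{-2}=0, p_{-1}=1, q_{-2}=1, q_{-1}=0:
  i=0: a_0=6, p_0 = 6*1 + 0 = 6, q_0 = 6*0 + 1 = 1.
  i=1: a_1=1, p_1 = 1*6 + 1 = 7, q_1 = 1*1 + 0 = 1.
  i=2: a_2=5, p_2 = 5*7 + 6 = 41, q_2 = 5*1 + 1 = 6.
  i=3: a_3=3, p_3 = 3*41 + 7 = 130, q_3 = 3*6 + 1 = 19.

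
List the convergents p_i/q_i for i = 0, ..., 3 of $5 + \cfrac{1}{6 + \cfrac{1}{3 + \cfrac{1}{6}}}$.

Using the convergent recurrence p_i = a_i*p_{i-1} + p_{i-2}, q_i = a_i*q_{i-1} + q_{i-2} with p_{-2}=0, p_{-1}=1, q_{-2}=1, q_{-1}=0:
  i=0: a_0=5, p_0 = 5*1 + 0 = 5, q_0 = 5*0 + 1 = 1.
  i=1: a_1=6, p_1 = 6*5 + 1 = 31, q_1 = 6*1 + 0 = 6.
  i=2: a_2=3, p_2 = 3*31 + 5 = 98, q_2 = 3*6 + 1 = 19.
  i=3: a_3=6, p_3 = 6*98 + 31 = 619, q_3 = 6*19 + 6 = 120.

5/1, 31/6, 98/19, 619/120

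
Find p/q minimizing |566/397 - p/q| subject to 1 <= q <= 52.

67/47

Expand x = 566/397 as a continued fraction with the Euclidean algorithm:
  566 = 1*397 + 169, so a_0 = 1.
  397 = 2*169 + 59, so a_1 = 2.
  169 = 2*59 + 51, so a_2 = 2.
  59 = 1*51 + 8, so a_3 = 1.
  51 = 6*8 + 3, so a_4 = 6.
  8 = 2*3 + 2, so a_5 = 2.
  3 = 1*2 + 1, so a_6 = 1.
  2 = 2*1 + 0, so a_7 = 2.
so x = [1; 2, 2, 1, 6, 2, 1, 2].
Convergents (p_i = a_i*p_{i-1} + p_{i-2}, q_i = a_i*q_{i-1} + q_{i-2} with p_{-2}=0, p_{-1}=1, q_{-2}=1, q_{-1}=0), until the denominator exceeds 52:
  i=0: a_0=1, p_0 = 1*1 + 0 = 1, q_0 = 1*0 + 1 = 1.
  i=1: a_1=2, p_1 = 2*1 + 1 = 3, q_1 = 2*1 + 0 = 2.
  i=2: a_2=2, p_2 = 2*3 + 1 = 7, q_2 = 2*2 + 1 = 5.
  i=3: a_3=1, p_3 = 1*7 + 3 = 10, q_3 = 1*5 + 2 = 7.
  i=4: a_4=6, p_4 = 6*10 + 7 = 67, q_4 = 6*7 + 5 = 47.
  i=5: a_5=2, p_5 = 2*67 + 10 = 144, q_5 = 2*47 + 7 = 101.
q_5 = 101 > 52, so the last convergent with denominator <= 52 is p_4/q_4 = 67/47.
The closest fraction with denominator <= 52 is either p_4/q_4 or the intermediate fraction (k*p_4 + p_3)/(k*q_4 + q_3) with the largest k >= 1 whose denominator stays <= 52; these approach x as k grows, and every other convergent or intermediate fraction in range is farther away.
Largest k: floor((52 - q_3)/q_4) = floor((52 - 7)/47) = 0.
Since k = 0, no intermediate fraction beyond p_4/q_4 has denominator <= 52, so the convergent 67/47 is the closest (its error is |566*47 - 67*397|/(397*47) = 3/18659).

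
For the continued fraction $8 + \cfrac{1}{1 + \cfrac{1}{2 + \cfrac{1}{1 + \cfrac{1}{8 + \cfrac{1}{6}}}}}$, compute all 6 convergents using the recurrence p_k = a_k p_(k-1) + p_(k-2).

Using the convergent recurrence p_i = a_i*p_{i-1} + p_{i-2}, q_i = a_i*q_{i-1} + q_{i-2} with p_{-2}=0, p_{-1}=1, q_{-2}=1, q_{-1}=0:
  i=0: a_0=8, p_0 = 8*1 + 0 = 8, q_0 = 8*0 + 1 = 1.
  i=1: a_1=1, p_1 = 1*8 + 1 = 9, q_1 = 1*1 + 0 = 1.
  i=2: a_2=2, p_2 = 2*9 + 8 = 26, q_2 = 2*1 + 1 = 3.
  i=3: a_3=1, p_3 = 1*26 + 9 = 35, q_3 = 1*3 + 1 = 4.
  i=4: a_4=8, p_4 = 8*35 + 26 = 306, q_4 = 8*4 + 3 = 35.
  i=5: a_5=6, p_5 = 6*306 + 35 = 1871, q_5 = 6*35 + 4 = 214.

8/1, 9/1, 26/3, 35/4, 306/35, 1871/214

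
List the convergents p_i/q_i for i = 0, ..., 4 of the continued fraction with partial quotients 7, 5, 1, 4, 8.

Using the convergent recurrence p_i = a_i*p_{i-1} + p_{i-2}, q_i = a_i*q_{i-1} + q_{i-2} with p_{-2}=0, p_{-1}=1, q_{-2}=1, q_{-1}=0:
  i=0: a_0=7, p_0 = 7*1 + 0 = 7, q_0 = 7*0 + 1 = 1.
  i=1: a_1=5, p_1 = 5*7 + 1 = 36, q_1 = 5*1 + 0 = 5.
  i=2: a_2=1, p_2 = 1*36 + 7 = 43, q_2 = 1*5 + 1 = 6.
  i=3: a_3=4, p_3 = 4*43 + 36 = 208, q_3 = 4*6 + 5 = 29.
  i=4: a_4=8, p_4 = 8*208 + 43 = 1707, q_4 = 8*29 + 6 = 238.

7/1, 36/5, 43/6, 208/29, 1707/238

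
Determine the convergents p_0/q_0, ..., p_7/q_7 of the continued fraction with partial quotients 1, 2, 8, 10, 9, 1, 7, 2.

Using the convergent recurrence p_i = a_i*p_{i-1} + p_{i-2}, q_i = a_i*q_{i-1} + q_{i-2} with p_{-2}=0, p_{-1}=1, q_{-2}=1, q_{-1}=0:
  i=0: a_0=1, p_0 = 1*1 + 0 = 1, q_0 = 1*0 + 1 = 1.
  i=1: a_1=2, p_1 = 2*1 + 1 = 3, q_1 = 2*1 + 0 = 2.
  i=2: a_2=8, p_2 = 8*3 + 1 = 25, q_2 = 8*2 + 1 = 17.
  i=3: a_3=10, p_3 = 10*25 + 3 = 253, q_3 = 10*17 + 2 = 172.
  i=4: a_4=9, p_4 = 9*253 + 25 = 2302, q_4 = 9*172 + 17 = 1565.
  i=5: a_5=1, p_5 = 1*2302 + 253 = 2555, q_5 = 1*1565 + 172 = 1737.
  i=6: a_6=7, p_6 = 7*2555 + 2302 = 20187, q_6 = 7*1737 + 1565 = 13724.
  i=7: a_7=2, p_7 = 2*20187 + 2555 = 42929, q_7 = 2*13724 + 1737 = 29185.

1/1, 3/2, 25/17, 253/172, 2302/1565, 2555/1737, 20187/13724, 42929/29185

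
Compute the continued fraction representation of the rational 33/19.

Run the Euclidean algorithm on 33 and 19; the successive quotients are the partial quotients a_0, a_1, ... (each step inverts the fractional part left over by the previous one):
  33 = 1*19 + 14, so a_0 = 1.
  19 = 1*14 + 5, so a_1 = 1.
  14 = 2*5 + 4, so a_2 = 2.
  5 = 1*4 + 1, so a_3 = 1.
  4 = 4*1 + 0, so a_4 = 4.
The remainder reaches 0 after 5 divisions, so the expansion has 5 partial quotients, read off in order.

[1; 1, 2, 1, 4]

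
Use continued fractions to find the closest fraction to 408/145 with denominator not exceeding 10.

Expand x = 408/145 as a continued fraction with the Euclidean algorithm:
  408 = 2*145 + 118, so a_0 = 2.
  145 = 1*118 + 27, so a_1 = 1.
  118 = 4*27 + 10, so a_2 = 4.
  27 = 2*10 + 7, so a_3 = 2.
  10 = 1*7 + 3, so a_4 = 1.
  7 = 2*3 + 1, so a_5 = 2.
  3 = 3*1 + 0, so a_6 = 3.
so x = [2; 1, 4, 2, 1, 2, 3].
Convergents (p_i = a_i*p_{i-1} + p_{i-2}, q_i = a_i*q_{i-1} + q_{i-2} with p_{-2}=0, p_{-1}=1, q_{-2}=1, q_{-1}=0), until the denominator exceeds 10:
  i=0: a_0=2, p_0 = 2*1 + 0 = 2, q_0 = 2*0 + 1 = 1.
  i=1: a_1=1, p_1 = 1*2 + 1 = 3, q_1 = 1*1 + 0 = 1.
  i=2: a_2=4, p_2 = 4*3 + 2 = 14, q_2 = 4*1 + 1 = 5.
  i=3: a_3=2, p_3 = 2*14 + 3 = 31, q_3 = 2*5 + 1 = 11.
q_3 = 11 > 10, so the last convergent with denominator <= 10 is p_2/q_2 = 14/5.
The closest fraction with denominator <= 10 is either p_2/q_2 or the intermediate fraction (k*p_2 + p_1)/(k*q_2 + q_1) with the largest k >= 1 whose denominator stays <= 10; these approach x as k grows, and every other convergent or intermediate fraction in range is farther away.
Largest k: floor((10 - q_1)/q_2) = floor((10 - 1)/5) = 1.
That gives (1*14 + 3)/(1*5 + 1) = 17/6.
Compare the errors: |x - 14/5| = |408*5 - 14*145|/(145*5) = 10/725, and |x - 17/6| = |408*6 - 17*145|/(145*6) = 17/870.
Cross-multiplying, 10*870 = 8700 < 12325 = 17*725, so 10/725 is smaller: the convergent 14/5 is closer to x than 17/6.

14/5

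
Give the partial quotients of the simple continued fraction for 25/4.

Run the Euclidean algorithm on 25 and 4; the successive quotients are the partial quotients a_0, a_1, ... (each step inverts the fractional part left over by the previous one):
  25 = 6*4 + 1, so a_0 = 6.
  4 = 4*1 + 0, so a_1 = 4.
The remainder reaches 0 after 2 divisions, so the expansion has 2 partial quotients, read off in order.

[6; 4]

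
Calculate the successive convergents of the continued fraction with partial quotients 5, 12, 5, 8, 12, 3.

Using the convergent recurrence p_i = a_i*p_{i-1} + p_{i-2}, q_i = a_i*q_{i-1} + q_{i-2} with p_{-2}=0, p_{-1}=1, q_{-2}=1, q_{-1}=0:
  i=0: a_0=5, p_0 = 5*1 + 0 = 5, q_0 = 5*0 + 1 = 1.
  i=1: a_1=12, p_1 = 12*5 + 1 = 61, q_1 = 12*1 + 0 = 12.
  i=2: a_2=5, p_2 = 5*61 + 5 = 310, q_2 = 5*12 + 1 = 61.
  i=3: a_3=8, p_3 = 8*310 + 61 = 2541, q_3 = 8*61 + 12 = 500.
  i=4: a_4=12, p_4 = 12*2541 + 310 = 30802, q_4 = 12*500 + 61 = 6061.
  i=5: a_5=3, p_5 = 3*30802 + 2541 = 94947, q_5 = 3*6061 + 500 = 18683.

5/1, 61/12, 310/61, 2541/500, 30802/6061, 94947/18683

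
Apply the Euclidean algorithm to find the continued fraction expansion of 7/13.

Run the Euclidean algorithm on 7 and 13; the successive quotients are the partial quotients a_0, a_1, ... (each step inverts the fractional part left over by the previous one):
  7 = 0*13 + 7, so a_0 = 0.
  13 = 1*7 + 6, so a_1 = 1.
  7 = 1*6 + 1, so a_2 = 1.
  6 = 6*1 + 0, so a_3 = 6.
The remainder reaches 0 after 4 divisions, so the expansion has 4 partial quotients, read off in order.

[0; 1, 1, 6]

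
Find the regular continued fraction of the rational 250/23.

[10; 1, 6, 1, 2]

Run the Euclidean algorithm on 250 and 23; the successive quotients are the partial quotients a_0, a_1, ... (each step inverts the fractional part left over by the previous one):
  250 = 10*23 + 20, so a_0 = 10.
  23 = 1*20 + 3, so a_1 = 1.
  20 = 6*3 + 2, so a_2 = 6.
  3 = 1*2 + 1, so a_3 = 1.
  2 = 2*1 + 0, so a_4 = 2.
The remainder reaches 0 after 5 divisions, so the expansion has 5 partial quotients, read off in order.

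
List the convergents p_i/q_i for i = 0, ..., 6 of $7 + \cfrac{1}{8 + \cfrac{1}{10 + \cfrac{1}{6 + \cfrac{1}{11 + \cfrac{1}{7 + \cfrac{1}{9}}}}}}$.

Using the convergent recurrence p_i = a_i*p_{i-1} + p_{i-2}, q_i = a_i*q_{i-1} + q_{i-2} with p_{-2}=0, p_{-1}=1, q_{-2}=1, q_{-1}=0:
  i=0: a_0=7, p_0 = 7*1 + 0 = 7, q_0 = 7*0 + 1 = 1.
  i=1: a_1=8, p_1 = 8*7 + 1 = 57, q_1 = 8*1 + 0 = 8.
  i=2: a_2=10, p_2 = 10*57 + 7 = 577, q_2 = 10*8 + 1 = 81.
  i=3: a_3=6, p_3 = 6*577 + 57 = 3519, q_3 = 6*81 + 8 = 494.
  i=4: a_4=11, p_4 = 11*3519 + 577 = 39286, q_4 = 11*494 + 81 = 5515.
  i=5: a_5=7, p_5 = 7*39286 + 3519 = 278521, q_5 = 7*5515 + 494 = 39099.
  i=6: a_6=9, p_6 = 9*278521 + 39286 = 2545975, q_6 = 9*39099 + 5515 = 357406.

7/1, 57/8, 577/81, 3519/494, 39286/5515, 278521/39099, 2545975/357406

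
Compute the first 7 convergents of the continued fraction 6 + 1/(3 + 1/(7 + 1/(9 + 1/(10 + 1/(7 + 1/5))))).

Using the convergent recurrence p_i = a_i*p_{i-1} + p_{i-2}, q_i = a_i*q_{i-1} + q_{i-2} with p_{-2}=0, p_{-1}=1, q_{-2}=1, q_{-1}=0:
  i=0: a_0=6, p_0 = 6*1 + 0 = 6, q_0 = 6*0 + 1 = 1.
  i=1: a_1=3, p_1 = 3*6 + 1 = 19, q_1 = 3*1 + 0 = 3.
  i=2: a_2=7, p_2 = 7*19 + 6 = 139, q_2 = 7*3 + 1 = 22.
  i=3: a_3=9, p_3 = 9*139 + 19 = 1270, q_3 = 9*22 + 3 = 201.
  i=4: a_4=10, p_4 = 10*1270 + 139 = 12839, q_4 = 10*201 + 22 = 2032.
  i=5: a_5=7, p_5 = 7*12839 + 1270 = 91143, q_5 = 7*2032 + 201 = 14425.
  i=6: a_6=5, p_6 = 5*91143 + 12839 = 468554, q_6 = 5*14425 + 2032 = 74157.

6/1, 19/3, 139/22, 1270/201, 12839/2032, 91143/14425, 468554/74157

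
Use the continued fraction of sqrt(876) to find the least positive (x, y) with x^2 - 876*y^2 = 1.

(x, y) = (10951, 370)

First expand sqrt(876) as a continued fraction. With x_i = (sqrt(876) + m_i)/d_i and (m_0, d_0) = (0, 1): a_0 = floor(sqrt(876)) = 29, since 29^2 = 841 <= 876 < 900 = 30^2.
Iterate m_{i+1} = d_i*a_i - m_i, d_{i+1} = (876 - m_{i+1}^2)/d_i, a_{i+1} = floor((a_0 + m_{i+1})/d_{i+1}):
  m_1 = 1*29 - 0 = 29, d_1 = (876 - 29^2)/1 = 35/1 = 35, a_1 = floor((29 + 29)/35) = 1.
  m_2 = 35*1 - 29 = 6, d_2 = (876 - 6^2)/35 = 840/35 = 24, a_2 = floor((29 + 6)/24) = 1.
  m_3 = 24*1 - 6 = 18, d_3 = (876 - 18^2)/24 = 552/24 = 23, a_3 = floor((29 + 18)/23) = 2.
  m_4 = 23*2 - 18 = 28, d_4 = (876 - 28^2)/23 = 92/23 = 4, a_4 = floor((29 + 28)/4) = 14.
  m_5 = 4*14 - 28 = 28, d_5 = (876 - 28^2)/4 = 92/4 = 23, a_5 = floor((29 + 28)/23) = 2.
  m_6 = 23*2 - 28 = 18, d_6 = (876 - 18^2)/23 = 552/23 = 24, a_6 = floor((29 + 18)/24) = 1.
  m_7 = 24*1 - 18 = 6, d_7 = (876 - 6^2)/24 = 840/24 = 35, a_7 = floor((29 + 6)/35) = 1.
  m_8 = 35*1 - 6 = 29, d_8 = (876 - 29^2)/35 = 35/35 = 1, a_8 = floor((29 + 29)/1) = 58.
  m_9 = 1*58 - 29 = 29, d_9 = (876 - 29^2)/1 = 35/1 = 35: (m_9, d_9) = (m_1, d_1) = (29, 35), so from here the quotients repeat a_1, ..., a_8; the period length is 8.
So sqrt(876) = [29; (1, 1, 2, 14, 2, 1, 1, 58)] with period length k = 8.
k is even, so the fundamental solution of x^2 - 876y^2 = 1 is (p_{k-1}, q_{k-1}) = (p_7, q_7); compute convergents through index 7.
Convergents (p_i = a_i*p_{i-1} + p_{i-2}, q_i = a_i*q_{i-1} + q_{i-2} with p_{-2}=0, p_{-1}=1, q_{-2}=1, q_{-1}=0):
  i=0: a_0=29, p_0 = 29*1 + 0 = 29, q_0 = 29*0 + 1 = 1.
  i=1: a_1=1, p_1 = 1*29 + 1 = 30, q_1 = 1*1 + 0 = 1.
  i=2: a_2=1, p_2 = 1*30 + 29 = 59, q_2 = 1*1 + 1 = 2.
  i=3: a_3=2, p_3 = 2*59 + 30 = 148, q_3 = 2*2 + 1 = 5.
  i=4: a_4=14, p_4 = 14*148 + 59 = 2131, q_4 = 14*5 + 2 = 72.
  i=5: a_5=2, p_5 = 2*2131 + 148 = 4410, q_5 = 2*72 + 5 = 149.
  i=6: a_6=1, p_6 = 1*4410 + 2131 = 6541, q_6 = 1*149 + 72 = 221.
  i=7: a_7=1, p_7 = 1*6541 + 4410 = 10951, q_7 = 1*221 + 149 = 370.
Check: 10951^2 - 876*370^2 = 119924401 - 119924400 = 1, so (x, y) = (10951, 370) solves the equation, and by the theorem it is the least positive solution.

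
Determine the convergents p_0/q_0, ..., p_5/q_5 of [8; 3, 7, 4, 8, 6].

Using the convergent recurrence p_i = a_i*p_{i-1} + p_{i-2}, q_i = a_i*q_{i-1} + q_{i-2} with p_{-2}=0, p_{-1}=1, q_{-2}=1, q_{-1}=0:
  i=0: a_0=8, p_0 = 8*1 + 0 = 8, q_0 = 8*0 + 1 = 1.
  i=1: a_1=3, p_1 = 3*8 + 1 = 25, q_1 = 3*1 + 0 = 3.
  i=2: a_2=7, p_2 = 7*25 + 8 = 183, q_2 = 7*3 + 1 = 22.
  i=3: a_3=4, p_3 = 4*183 + 25 = 757, q_3 = 4*22 + 3 = 91.
  i=4: a_4=8, p_4 = 8*757 + 183 = 6239, q_4 = 8*91 + 22 = 750.
  i=5: a_5=6, p_5 = 6*6239 + 757 = 38191, q_5 = 6*750 + 91 = 4591.

8/1, 25/3, 183/22, 757/91, 6239/750, 38191/4591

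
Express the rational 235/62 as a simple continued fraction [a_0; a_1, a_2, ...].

[3; 1, 3, 1, 3, 3]

Run the Euclidean algorithm on 235 and 62; the successive quotients are the partial quotients a_0, a_1, ... (each step inverts the fractional part left over by the previous one):
  235 = 3*62 + 49, so a_0 = 3.
  62 = 1*49 + 13, so a_1 = 1.
  49 = 3*13 + 10, so a_2 = 3.
  13 = 1*10 + 3, so a_3 = 1.
  10 = 3*3 + 1, so a_4 = 3.
  3 = 3*1 + 0, so a_5 = 3.
The remainder reaches 0 after 6 divisions, so the expansion has 6 partial quotients, read off in order.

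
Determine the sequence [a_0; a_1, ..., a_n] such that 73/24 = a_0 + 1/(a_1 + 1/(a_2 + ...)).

[3; 24]

Run the Euclidean algorithm on 73 and 24; the successive quotients are the partial quotients a_0, a_1, ... (each step inverts the fractional part left over by the previous one):
  73 = 3*24 + 1, so a_0 = 3.
  24 = 24*1 + 0, so a_1 = 24.
The remainder reaches 0 after 2 divisions, so the expansion has 2 partial quotients, read off in order.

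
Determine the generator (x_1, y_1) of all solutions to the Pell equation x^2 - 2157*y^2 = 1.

First expand sqrt(2157) as a continued fraction. With x_i = (sqrt(2157) + m_i)/d_i and (m_0, d_0) = (0, 1): a_0 = floor(sqrt(2157)) = 46, since 46^2 = 2116 <= 2157 < 2209 = 47^2.
Iterate m_{i+1} = d_i*a_i - m_i, d_{i+1} = (2157 - m_{i+1}^2)/d_i, a_{i+1} = floor((a_0 + m_{i+1})/d_{i+1}):
  m_1 = 1*46 - 0 = 46, d_1 = (2157 - 46^2)/1 = 41/1 = 41, a_1 = floor((46 + 46)/41) = 2.
  m_2 = 41*2 - 46 = 36, d_2 = (2157 - 36^2)/41 = 861/41 = 21, a_2 = floor((46 + 36)/21) = 3.
  m_3 = 21*3 - 36 = 27, d_3 = (2157 - 27^2)/21 = 1428/21 = 68, a_3 = floor((46 + 27)/68) = 1.
  m_4 = 68*1 - 27 = 41, d_4 = (2157 - 41^2)/68 = 476/68 = 7, a_4 = floor((46 + 41)/7) = 12.
  m_5 = 7*12 - 41 = 43, d_5 = (2157 - 43^2)/7 = 308/7 = 44, a_5 = floor((46 + 43)/44) = 2.
  m_6 = 44*2 - 43 = 45, d_6 = (2157 - 45^2)/44 = 132/44 = 3, a_6 = floor((46 + 45)/3) = 30.
  m_7 = 3*30 - 45 = 45, d_7 = (2157 - 45^2)/3 = 132/3 = 44, a_7 = floor((46 + 45)/44) = 2.
  m_8 = 44*2 - 45 = 43, d_8 = (2157 - 43^2)/44 = 308/44 = 7, a_8 = floor((46 + 43)/7) = 12.
  m_9 = 7*12 - 43 = 41, d_9 = (2157 - 41^2)/7 = 476/7 = 68, a_9 = floor((46 + 41)/68) = 1.
  m_10 = 68*1 - 41 = 27, d_10 = (2157 - 27^2)/68 = 1428/68 = 21, a_10 = floor((46 + 27)/21) = 3.
  m_11 = 21*3 - 27 = 36, d_11 = (2157 - 36^2)/21 = 861/21 = 41, a_11 = floor((46 + 36)/41) = 2.
  m_12 = 41*2 - 36 = 46, d_12 = (2157 - 46^2)/41 = 41/41 = 1, a_12 = floor((46 + 46)/1) = 92.
  m_13 = 1*92 - 46 = 46, d_13 = (2157 - 46^2)/1 = 41/1 = 41: (m_13, d_13) = (m_1, d_1) = (46, 41), so from here the quotients repeat a_1, ..., a_12; the period length is 12.
So sqrt(2157) = [46; (2, 3, 1, 12, 2, 30, 2, 12, 1, 3, 2, 92)] with period length k = 12.
k is even, so the fundamental solution of x^2 - 2157y^2 = 1 is (p_{k-1}, q_{k-1}) = (p_11, q_11); compute convergents through index 11.
Convergents (p_i = a_i*p_{i-1} + p_{i-2}, q_i = a_i*q_{i-1} + q_{i-2} with p_{-2}=0, p_{-1}=1, q_{-2}=1, q_{-1}=0):
  i=0: a_0=46, p_0 = 46*1 + 0 = 46, q_0 = 46*0 + 1 = 1.
  i=1: a_1=2, p_1 = 2*46 + 1 = 93, q_1 = 2*1 + 0 = 2.
  i=2: a_2=3, p_2 = 3*93 + 46 = 325, q_2 = 3*2 + 1 = 7.
  i=3: a_3=1, p_3 = 1*325 + 93 = 418, q_3 = 1*7 + 2 = 9.
  i=4: a_4=12, p_4 = 12*418 + 325 = 5341, q_4 = 12*9 + 7 = 115.
  i=5: a_5=2, p_5 = 2*5341 + 418 = 11100, q_5 = 2*115 + 9 = 239.
  i=6: a_6=30, p_6 = 30*11100 + 5341 = 338341, q_6 = 30*239 + 115 = 7285.
  i=7: a_7=2, p_7 = 2*338341 + 11100 = 687782, q_7 = 2*7285 + 239 = 14809.
  i=8: a_8=12, p_8 = 12*687782 + 338341 = 8591725, q_8 = 12*14809 + 7285 = 184993.
  i=9: a_9=1, p_9 = 1*8591725 + 687782 = 9279507, q_9 = 1*184993 + 14809 = 199802.
  i=10: a_10=3, p_10 = 3*9279507 + 8591725 = 36430246, q_10 = 3*199802 + 184993 = 784399.
  i=11: a_11=2, p_11 = 2*36430246 + 9279507 = 82139999, q_11 = 2*784399 + 199802 = 1768600.
Check: 82139999^2 - 2157*1768600^2 = 6746979435720001 - 6746979435720000 = 1, so (x, y) = (82139999, 1768600) solves the equation, and by the theorem it is the least positive solution.

(x, y) = (82139999, 1768600)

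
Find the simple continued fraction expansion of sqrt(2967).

Write x_i = (sqrt(2967) + m_i)/d_i with (m_0, d_0) = (0, 1). a_0 = floor(sqrt(2967)) = 54, since 54^2 = 2916 <= 2967 < 3025 = 55^2.
Iterate m_{i+1} = d_i*a_i - m_i, d_{i+1} = (2967 - m_{i+1}^2)/d_i, a_{i+1} = floor((a_0 + m_{i+1})/d_{i+1}):
  m_1 = 1*54 - 0 = 54, d_1 = (2967 - 54^2)/1 = 51/1 = 51, a_1 = floor((54 + 54)/51) = 2.
  m_2 = 51*2 - 54 = 48, d_2 = (2967 - 48^2)/51 = 663/51 = 13, a_2 = floor((54 + 48)/13) = 7.
  m_3 = 13*7 - 48 = 43, d_3 = (2967 - 43^2)/13 = 1118/13 = 86, a_3 = floor((54 + 43)/86) = 1.
  m_4 = 86*1 - 43 = 43, d_4 = (2967 - 43^2)/86 = 1118/86 = 13, a_4 = floor((54 + 43)/13) = 7.
  m_5 = 13*7 - 43 = 48, d_5 = (2967 - 48^2)/13 = 663/13 = 51, a_5 = floor((54 + 48)/51) = 2.
  m_6 = 51*2 - 48 = 54, d_6 = (2967 - 54^2)/51 = 51/51 = 1, a_6 = floor((54 + 54)/1) = 108.
  m_7 = 1*108 - 54 = 54, d_7 = (2967 - 54^2)/1 = 51/1 = 51: (m_7, d_7) = (m_1, d_1) = (54, 51), so from here the quotients repeat a_1, ..., a_6; the period length is 6.
Hence the expansion of sqrt(2967) is a_0 = 54 followed by the repeating block 2, 7, 1, 7, 2, 108 (period 6).

[54; (2, 7, 1, 7, 2, 108)]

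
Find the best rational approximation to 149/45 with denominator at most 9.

10/3

Expand x = 149/45 as a continued fraction with the Euclidean algorithm:
  149 = 3*45 + 14, so a_0 = 3.
  45 = 3*14 + 3, so a_1 = 3.
  14 = 4*3 + 2, so a_2 = 4.
  3 = 1*2 + 1, so a_3 = 1.
  2 = 2*1 + 0, so a_4 = 2.
so x = [3; 3, 4, 1, 2].
Convergents (p_i = a_i*p_{i-1} + p_{i-2}, q_i = a_i*q_{i-1} + q_{i-2} with p_{-2}=0, p_{-1}=1, q_{-2}=1, q_{-1}=0), until the denominator exceeds 9:
  i=0: a_0=3, p_0 = 3*1 + 0 = 3, q_0 = 3*0 + 1 = 1.
  i=1: a_1=3, p_1 = 3*3 + 1 = 10, q_1 = 3*1 + 0 = 3.
  i=2: a_2=4, p_2 = 4*10 + 3 = 43, q_2 = 4*3 + 1 = 13.
q_2 = 13 > 9, so the last convergent with denominator <= 9 is p_1/q_1 = 10/3.
The closest fraction with denominator <= 9 is either p_1/q_1 or the intermediate fraction (k*p_1 + p_0)/(k*q_1 + q_0) with the largest k >= 1 whose denominator stays <= 9; these approach x as k grows, and every other convergent or intermediate fraction in range is farther away.
Largest k: floor((9 - q_0)/q_1) = floor((9 - 1)/3) = 2.
That gives (2*10 + 3)/(2*3 + 1) = 23/7.
Compare the errors: |x - 10/3| = |149*3 - 10*45|/(45*3) = 3/135, and |x - 23/7| = |149*7 - 23*45|/(45*7) = 8/315.
Cross-multiplying, 3*315 = 945 < 1080 = 8*135, so 3/135 is smaller: the convergent 10/3 is closer to x than 23/7.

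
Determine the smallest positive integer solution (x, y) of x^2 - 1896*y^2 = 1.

(x, y) = (193549, 4445)

First expand sqrt(1896) as a continued fraction. With x_i = (sqrt(1896) + m_i)/d_i and (m_0, d_0) = (0, 1): a_0 = floor(sqrt(1896)) = 43, since 43^2 = 1849 <= 1896 < 1936 = 44^2.
Iterate m_{i+1} = d_i*a_i - m_i, d_{i+1} = (1896 - m_{i+1}^2)/d_i, a_{i+1} = floor((a_0 + m_{i+1})/d_{i+1}):
  m_1 = 1*43 - 0 = 43, d_1 = (1896 - 43^2)/1 = 47/1 = 47, a_1 = floor((43 + 43)/47) = 1.
  m_2 = 47*1 - 43 = 4, d_2 = (1896 - 4^2)/47 = 1880/47 = 40, a_2 = floor((43 + 4)/40) = 1.
  m_3 = 40*1 - 4 = 36, d_3 = (1896 - 36^2)/40 = 600/40 = 15, a_3 = floor((43 + 36)/15) = 5.
  m_4 = 15*5 - 36 = 39, d_4 = (1896 - 39^2)/15 = 375/15 = 25, a_4 = floor((43 + 39)/25) = 3.
  m_5 = 25*3 - 39 = 36, d_5 = (1896 - 36^2)/25 = 600/25 = 24, a_5 = floor((43 + 36)/24) = 3.
  m_6 = 24*3 - 36 = 36, d_6 = (1896 - 36^2)/24 = 600/24 = 25, a_6 = floor((43 + 36)/25) = 3.
  m_7 = 25*3 - 36 = 39, d_7 = (1896 - 39^2)/25 = 375/25 = 15, a_7 = floor((43 + 39)/15) = 5.
  m_8 = 15*5 - 39 = 36, d_8 = (1896 - 36^2)/15 = 600/15 = 40, a_8 = floor((43 + 36)/40) = 1.
  m_9 = 40*1 - 36 = 4, d_9 = (1896 - 4^2)/40 = 1880/40 = 47, a_9 = floor((43 + 4)/47) = 1.
  m_10 = 47*1 - 4 = 43, d_10 = (1896 - 43^2)/47 = 47/47 = 1, a_10 = floor((43 + 43)/1) = 86.
  m_11 = 1*86 - 43 = 43, d_11 = (1896 - 43^2)/1 = 47/1 = 47: (m_11, d_11) = (m_1, d_1) = (43, 47), so from here the quotients repeat a_1, ..., a_10; the period length is 10.
So sqrt(1896) = [43; (1, 1, 5, 3, 3, 3, 5, 1, 1, 86)] with period length k = 10.
k is even, so the fundamental solution of x^2 - 1896y^2 = 1 is (p_{k-1}, q_{k-1}) = (p_9, q_9); compute convergents through index 9.
Convergents (p_i = a_i*p_{i-1} + p_{i-2}, q_i = a_i*q_{i-1} + q_{i-2} with p_{-2}=0, p_{-1}=1, q_{-2}=1, q_{-1}=0):
  i=0: a_0=43, p_0 = 43*1 + 0 = 43, q_0 = 43*0 + 1 = 1.
  i=1: a_1=1, p_1 = 1*43 + 1 = 44, q_1 = 1*1 + 0 = 1.
  i=2: a_2=1, p_2 = 1*44 + 43 = 87, q_2 = 1*1 + 1 = 2.
  i=3: a_3=5, p_3 = 5*87 + 44 = 479, q_3 = 5*2 + 1 = 11.
  i=4: a_4=3, p_4 = 3*479 + 87 = 1524, q_4 = 3*11 + 2 = 35.
  i=5: a_5=3, p_5 = 3*1524 + 479 = 5051, q_5 = 3*35 + 11 = 116.
  i=6: a_6=3, p_6 = 3*5051 + 1524 = 16677, q_6 = 3*116 + 35 = 383.
  i=7: a_7=5, p_7 = 5*16677 + 5051 = 88436, q_7 = 5*383 + 116 = 2031.
  i=8: a_8=1, p_8 = 1*88436 + 16677 = 105113, q_8 = 1*2031 + 383 = 2414.
  i=9: a_9=1, p_9 = 1*105113 + 88436 = 193549, q_9 = 1*2414 + 2031 = 4445.
Check: 193549^2 - 1896*4445^2 = 37461215401 - 37461215400 = 1, so (x, y) = (193549, 4445) solves the equation, and by the theorem it is the least positive solution.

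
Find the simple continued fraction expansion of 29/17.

Run the Euclidean algorithm on 29 and 17; the successive quotients are the partial quotients a_0, a_1, ... (each step inverts the fractional part left over by the previous one):
  29 = 1*17 + 12, so a_0 = 1.
  17 = 1*12 + 5, so a_1 = 1.
  12 = 2*5 + 2, so a_2 = 2.
  5 = 2*2 + 1, so a_3 = 2.
  2 = 2*1 + 0, so a_4 = 2.
The remainder reaches 0 after 5 divisions, so the expansion has 5 partial quotients, read off in order.

[1; 1, 2, 2, 2]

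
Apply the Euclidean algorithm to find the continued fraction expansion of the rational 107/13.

Run the Euclidean algorithm on 107 and 13; the successive quotients are the partial quotients a_0, a_1, ... (each step inverts the fractional part left over by the previous one):
  107 = 8*13 + 3, so a_0 = 8.
  13 = 4*3 + 1, so a_1 = 4.
  3 = 3*1 + 0, so a_2 = 3.
The remainder reaches 0 after 3 divisions, so the expansion has 3 partial quotients, read off in order.

[8; 4, 3]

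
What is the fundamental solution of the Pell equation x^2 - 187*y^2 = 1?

First expand sqrt(187) as a continued fraction. With x_i = (sqrt(187) + m_i)/d_i and (m_0, d_0) = (0, 1): a_0 = floor(sqrt(187)) = 13, since 13^2 = 169 <= 187 < 196 = 14^2.
Iterate m_{i+1} = d_i*a_i - m_i, d_{i+1} = (187 - m_{i+1}^2)/d_i, a_{i+1} = floor((a_0 + m_{i+1})/d_{i+1}):
  m_1 = 1*13 - 0 = 13, d_1 = (187 - 13^2)/1 = 18/1 = 18, a_1 = floor((13 + 13)/18) = 1.
  m_2 = 18*1 - 13 = 5, d_2 = (187 - 5^2)/18 = 162/18 = 9, a_2 = floor((13 + 5)/9) = 2.
  m_3 = 9*2 - 5 = 13, d_3 = (187 - 13^2)/9 = 18/9 = 2, a_3 = floor((13 + 13)/2) = 13.
  m_4 = 2*13 - 13 = 13, d_4 = (187 - 13^2)/2 = 18/2 = 9, a_4 = floor((13 + 13)/9) = 2.
  m_5 = 9*2 - 13 = 5, d_5 = (187 - 5^2)/9 = 162/9 = 18, a_5 = floor((13 + 5)/18) = 1.
  m_6 = 18*1 - 5 = 13, d_6 = (187 - 13^2)/18 = 18/18 = 1, a_6 = floor((13 + 13)/1) = 26.
  m_7 = 1*26 - 13 = 13, d_7 = (187 - 13^2)/1 = 18/1 = 18: (m_7, d_7) = (m_1, d_1) = (13, 18), so from here the quotients repeat a_1, ..., a_6; the period length is 6.
So sqrt(187) = [13; (1, 2, 13, 2, 1, 26)] with period length k = 6.
k is even, so the fundamental solution of x^2 - 187y^2 = 1 is (p_{k-1}, q_{k-1}) = (p_5, q_5); compute convergents through index 5.
Convergents (p_i = a_i*p_{i-1} + p_{i-2}, q_i = a_i*q_{i-1} + q_{i-2} with p_{-2}=0, p_{-1}=1, q_{-2}=1, q_{-1}=0):
  i=0: a_0=13, p_0 = 13*1 + 0 = 13, q_0 = 13*0 + 1 = 1.
  i=1: a_1=1, p_1 = 1*13 + 1 = 14, q_1 = 1*1 + 0 = 1.
  i=2: a_2=2, p_2 = 2*14 + 13 = 41, q_2 = 2*1 + 1 = 3.
  i=3: a_3=13, p_3 = 13*41 + 14 = 547, q_3 = 13*3 + 1 = 40.
  i=4: a_4=2, p_4 = 2*547 + 41 = 1135, q_4 = 2*40 + 3 = 83.
  i=5: a_5=1, p_5 = 1*1135 + 547 = 1682, q_5 = 1*83 + 40 = 123.
Check: 1682^2 - 187*123^2 = 2829124 - 2829123 = 1, so (x, y) = (1682, 123) solves the equation, and by the theorem it is the least positive solution.

(x, y) = (1682, 123)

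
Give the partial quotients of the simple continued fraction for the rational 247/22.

Run the Euclidean algorithm on 247 and 22; the successive quotients are the partial quotients a_0, a_1, ... (each step inverts the fractional part left over by the previous one):
  247 = 11*22 + 5, so a_0 = 11.
  22 = 4*5 + 2, so a_1 = 4.
  5 = 2*2 + 1, so a_2 = 2.
  2 = 2*1 + 0, so a_3 = 2.
The remainder reaches 0 after 4 divisions, so the expansion has 4 partial quotients, read off in order.

[11; 4, 2, 2]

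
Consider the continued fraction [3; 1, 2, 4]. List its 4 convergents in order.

3/1, 4/1, 11/3, 48/13

Using the convergent recurrence p_i = a_i*p_{i-1} + p_{i-2}, q_i = a_i*q_{i-1} + q_{i-2} with p_{-2}=0, p_{-1}=1, q_{-2}=1, q_{-1}=0:
  i=0: a_0=3, p_0 = 3*1 + 0 = 3, q_0 = 3*0 + 1 = 1.
  i=1: a_1=1, p_1 = 1*3 + 1 = 4, q_1 = 1*1 + 0 = 1.
  i=2: a_2=2, p_2 = 2*4 + 3 = 11, q_2 = 2*1 + 1 = 3.
  i=3: a_3=4, p_3 = 4*11 + 4 = 48, q_3 = 4*3 + 1 = 13.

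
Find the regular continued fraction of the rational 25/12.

Run the Euclidean algorithm on 25 and 12; the successive quotients are the partial quotients a_0, a_1, ... (each step inverts the fractional part left over by the previous one):
  25 = 2*12 + 1, so a_0 = 2.
  12 = 12*1 + 0, so a_1 = 12.
The remainder reaches 0 after 2 divisions, so the expansion has 2 partial quotients, read off in order.

[2; 12]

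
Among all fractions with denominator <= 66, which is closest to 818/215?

Expand x = 818/215 as a continued fraction with the Euclidean algorithm:
  818 = 3*215 + 173, so a_0 = 3.
  215 = 1*173 + 42, so a_1 = 1.
  173 = 4*42 + 5, so a_2 = 4.
  42 = 8*5 + 2, so a_3 = 8.
  5 = 2*2 + 1, so a_4 = 2.
  2 = 2*1 + 0, so a_5 = 2.
so x = [3; 1, 4, 8, 2, 2].
Convergents (p_i = a_i*p_{i-1} + p_{i-2}, q_i = a_i*q_{i-1} + q_{i-2} with p_{-2}=0, p_{-1}=1, q_{-2}=1, q_{-1}=0), until the denominator exceeds 66:
  i=0: a_0=3, p_0 = 3*1 + 0 = 3, q_0 = 3*0 + 1 = 1.
  i=1: a_1=1, p_1 = 1*3 + 1 = 4, q_1 = 1*1 + 0 = 1.
  i=2: a_2=4, p_2 = 4*4 + 3 = 19, q_2 = 4*1 + 1 = 5.
  i=3: a_3=8, p_3 = 8*19 + 4 = 156, q_3 = 8*5 + 1 = 41.
  i=4: a_4=2, p_4 = 2*156 + 19 = 331, q_4 = 2*41 + 5 = 87.
q_4 = 87 > 66, so the last convergent with denominator <= 66 is p_3/q_3 = 156/41.
The closest fraction with denominator <= 66 is either p_3/q_3 or the intermediate fraction (k*p_3 + p_2)/(k*q_3 + q_2) with the largest k >= 1 whose denominator stays <= 66; these approach x as k grows, and every other convergent or intermediate fraction in range is farther away.
Largest k: floor((66 - q_2)/q_3) = floor((66 - 5)/41) = 1.
That gives (1*156 + 19)/(1*41 + 5) = 175/46.
Compare the errors: |x - 156/41| = |818*41 - 156*215|/(215*41) = 2/8815, and |x - 175/46| = |818*46 - 175*215|/(215*46) = 3/9890.
Cross-multiplying, 2*9890 = 19780 < 26445 = 3*8815, so 2/8815 is smaller: the convergent 156/41 is closer to x than 175/46.

156/41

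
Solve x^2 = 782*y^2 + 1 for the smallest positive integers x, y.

First expand sqrt(782) as a continued fraction. With x_i = (sqrt(782) + m_i)/d_i and (m_0, d_0) = (0, 1): a_0 = floor(sqrt(782)) = 27, since 27^2 = 729 <= 782 < 784 = 28^2.
Iterate m_{i+1} = d_i*a_i - m_i, d_{i+1} = (782 - m_{i+1}^2)/d_i, a_{i+1} = floor((a_0 + m_{i+1})/d_{i+1}):
  m_1 = 1*27 - 0 = 27, d_1 = (782 - 27^2)/1 = 53/1 = 53, a_1 = floor((27 + 27)/53) = 1.
  m_2 = 53*1 - 27 = 26, d_2 = (782 - 26^2)/53 = 106/53 = 2, a_2 = floor((27 + 26)/2) = 26.
  m_3 = 2*26 - 26 = 26, d_3 = (782 - 26^2)/2 = 106/2 = 53, a_3 = floor((27 + 26)/53) = 1.
  m_4 = 53*1 - 26 = 27, d_4 = (782 - 27^2)/53 = 53/53 = 1, a_4 = floor((27 + 27)/1) = 54.
  m_5 = 1*54 - 27 = 27, d_5 = (782 - 27^2)/1 = 53/1 = 53: (m_5, d_5) = (m_1, d_1) = (27, 53), so from here the quotients repeat a_1, ..., a_4; the period length is 4.
So sqrt(782) = [27; (1, 26, 1, 54)] with period length k = 4.
k is even, so the fundamental solution of x^2 - 782y^2 = 1 is (p_{k-1}, q_{k-1}) = (p_3, q_3); compute convergents through index 3.
Convergents (p_i = a_i*p_{i-1} + p_{i-2}, q_i = a_i*q_{i-1} + q_{i-2} with p_{-2}=0, p_{-1}=1, q_{-2}=1, q_{-1}=0):
  i=0: a_0=27, p_0 = 27*1 + 0 = 27, q_0 = 27*0 + 1 = 1.
  i=1: a_1=1, p_1 = 1*27 + 1 = 28, q_1 = 1*1 + 0 = 1.
  i=2: a_2=26, p_2 = 26*28 + 27 = 755, q_2 = 26*1 + 1 = 27.
  i=3: a_3=1, p_3 = 1*755 + 28 = 783, q_3 = 1*27 + 1 = 28.
Check: 783^2 - 782*28^2 = 613089 - 613088 = 1, so (x, y) = (783, 28) solves the equation, and by the theorem it is the least positive solution.

(x, y) = (783, 28)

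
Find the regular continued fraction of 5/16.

[0; 3, 5]

Run the Euclidean algorithm on 5 and 16; the successive quotients are the partial quotients a_0, a_1, ... (each step inverts the fractional part left over by the previous one):
  5 = 0*16 + 5, so a_0 = 0.
  16 = 3*5 + 1, so a_1 = 3.
  5 = 5*1 + 0, so a_2 = 5.
The remainder reaches 0 after 3 divisions, so the expansion has 3 partial quotients, read off in order.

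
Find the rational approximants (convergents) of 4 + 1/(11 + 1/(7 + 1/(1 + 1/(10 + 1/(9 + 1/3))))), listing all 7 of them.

4/1, 45/11, 319/78, 364/89, 3959/968, 35995/8801, 111944/27371

Using the convergent recurrence p_i = a_i*p_{i-1} + p_{i-2}, q_i = a_i*q_{i-1} + q_{i-2} with p_{-2}=0, p_{-1}=1, q_{-2}=1, q_{-1}=0:
  i=0: a_0=4, p_0 = 4*1 + 0 = 4, q_0 = 4*0 + 1 = 1.
  i=1: a_1=11, p_1 = 11*4 + 1 = 45, q_1 = 11*1 + 0 = 11.
  i=2: a_2=7, p_2 = 7*45 + 4 = 319, q_2 = 7*11 + 1 = 78.
  i=3: a_3=1, p_3 = 1*319 + 45 = 364, q_3 = 1*78 + 11 = 89.
  i=4: a_4=10, p_4 = 10*364 + 319 = 3959, q_4 = 10*89 + 78 = 968.
  i=5: a_5=9, p_5 = 9*3959 + 364 = 35995, q_5 = 9*968 + 89 = 8801.
  i=6: a_6=3, p_6 = 3*35995 + 3959 = 111944, q_6 = 3*8801 + 968 = 27371.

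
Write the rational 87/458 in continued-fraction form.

Run the Euclidean algorithm on 87 and 458; the successive quotients are the partial quotients a_0, a_1, ... (each step inverts the fractional part left over by the previous one):
  87 = 0*458 + 87, so a_0 = 0.
  458 = 5*87 + 23, so a_1 = 5.
  87 = 3*23 + 18, so a_2 = 3.
  23 = 1*18 + 5, so a_3 = 1.
  18 = 3*5 + 3, so a_4 = 3.
  5 = 1*3 + 2, so a_5 = 1.
  3 = 1*2 + 1, so a_6 = 1.
  2 = 2*1 + 0, so a_7 = 2.
The remainder reaches 0 after 8 divisions, so the expansion has 8 partial quotients, read off in order.

[0; 5, 3, 1, 3, 1, 1, 2]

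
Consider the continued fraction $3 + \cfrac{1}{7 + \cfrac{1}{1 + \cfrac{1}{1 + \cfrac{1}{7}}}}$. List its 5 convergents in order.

Using the convergent recurrence p_i = a_i*p_{i-1} + p_{i-2}, q_i = a_i*q_{i-1} + q_{i-2} with p_{-2}=0, p_{-1}=1, q_{-2}=1, q_{-1}=0:
  i=0: a_0=3, p_0 = 3*1 + 0 = 3, q_0 = 3*0 + 1 = 1.
  i=1: a_1=7, p_1 = 7*3 + 1 = 22, q_1 = 7*1 + 0 = 7.
  i=2: a_2=1, p_2 = 1*22 + 3 = 25, q_2 = 1*7 + 1 = 8.
  i=3: a_3=1, p_3 = 1*25 + 22 = 47, q_3 = 1*8 + 7 = 15.
  i=4: a_4=7, p_4 = 7*47 + 25 = 354, q_4 = 7*15 + 8 = 113.

3/1, 22/7, 25/8, 47/15, 354/113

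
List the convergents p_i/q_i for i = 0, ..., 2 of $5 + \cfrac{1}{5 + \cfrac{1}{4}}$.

5/1, 26/5, 109/21

Using the convergent recurrence p_i = a_i*p_{i-1} + p_{i-2}, q_i = a_i*q_{i-1} + q_{i-2} with p_{-2}=0, p_{-1}=1, q_{-2}=1, q_{-1}=0:
  i=0: a_0=5, p_0 = 5*1 + 0 = 5, q_0 = 5*0 + 1 = 1.
  i=1: a_1=5, p_1 = 5*5 + 1 = 26, q_1 = 5*1 + 0 = 5.
  i=2: a_2=4, p_2 = 4*26 + 5 = 109, q_2 = 4*5 + 1 = 21.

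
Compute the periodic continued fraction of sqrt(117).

[10; (1, 4, 2, 4, 1, 20)]

Write x_i = (sqrt(117) + m_i)/d_i with (m_0, d_0) = (0, 1). a_0 = floor(sqrt(117)) = 10, since 10^2 = 100 <= 117 < 121 = 11^2.
Iterate m_{i+1} = d_i*a_i - m_i, d_{i+1} = (117 - m_{i+1}^2)/d_i, a_{i+1} = floor((a_0 + m_{i+1})/d_{i+1}):
  m_1 = 1*10 - 0 = 10, d_1 = (117 - 10^2)/1 = 17/1 = 17, a_1 = floor((10 + 10)/17) = 1.
  m_2 = 17*1 - 10 = 7, d_2 = (117 - 7^2)/17 = 68/17 = 4, a_2 = floor((10 + 7)/4) = 4.
  m_3 = 4*4 - 7 = 9, d_3 = (117 - 9^2)/4 = 36/4 = 9, a_3 = floor((10 + 9)/9) = 2.
  m_4 = 9*2 - 9 = 9, d_4 = (117 - 9^2)/9 = 36/9 = 4, a_4 = floor((10 + 9)/4) = 4.
  m_5 = 4*4 - 9 = 7, d_5 = (117 - 7^2)/4 = 68/4 = 17, a_5 = floor((10 + 7)/17) = 1.
  m_6 = 17*1 - 7 = 10, d_6 = (117 - 10^2)/17 = 17/17 = 1, a_6 = floor((10 + 10)/1) = 20.
  m_7 = 1*20 - 10 = 10, d_7 = (117 - 10^2)/1 = 17/1 = 17: (m_7, d_7) = (m_1, d_1) = (10, 17), so from here the quotients repeat a_1, ..., a_6; the period length is 6.
Hence the expansion of sqrt(117) is a_0 = 10 followed by the repeating block 1, 4, 2, 4, 1, 20 (period 6).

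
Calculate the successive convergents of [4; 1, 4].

4/1, 5/1, 24/5

Using the convergent recurrence p_i = a_i*p_{i-1} + p_{i-2}, q_i = a_i*q_{i-1} + q_{i-2} with p_{-2}=0, p_{-1}=1, q_{-2}=1, q_{-1}=0:
  i=0: a_0=4, p_0 = 4*1 + 0 = 4, q_0 = 4*0 + 1 = 1.
  i=1: a_1=1, p_1 = 1*4 + 1 = 5, q_1 = 1*1 + 0 = 1.
  i=2: a_2=4, p_2 = 4*5 + 4 = 24, q_2 = 4*1 + 1 = 5.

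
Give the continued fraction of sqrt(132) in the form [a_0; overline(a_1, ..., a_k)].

Write x_i = (sqrt(132) + m_i)/d_i with (m_0, d_0) = (0, 1). a_0 = floor(sqrt(132)) = 11, since 11^2 = 121 <= 132 < 144 = 12^2.
Iterate m_{i+1} = d_i*a_i - m_i, d_{i+1} = (132 - m_{i+1}^2)/d_i, a_{i+1} = floor((a_0 + m_{i+1})/d_{i+1}):
  m_1 = 1*11 - 0 = 11, d_1 = (132 - 11^2)/1 = 11/1 = 11, a_1 = floor((11 + 11)/11) = 2.
  m_2 = 11*2 - 11 = 11, d_2 = (132 - 11^2)/11 = 11/11 = 1, a_2 = floor((11 + 11)/1) = 22.
  m_3 = 1*22 - 11 = 11, d_3 = (132 - 11^2)/1 = 11/1 = 11: (m_3, d_3) = (m_1, d_1) = (11, 11), so from here the quotients repeat a_1, a_2; the period length is 2.
Hence the expansion of sqrt(132) is a_0 = 11 followed by the repeating block 2, 22 (period 2).

[11; overline(2, 22)]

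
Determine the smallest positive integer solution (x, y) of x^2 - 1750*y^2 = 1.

(x, y) = (251, 6)

First expand sqrt(1750) as a continued fraction. With x_i = (sqrt(1750) + m_i)/d_i and (m_0, d_0) = (0, 1): a_0 = floor(sqrt(1750)) = 41, since 41^2 = 1681 <= 1750 < 1764 = 42^2.
Iterate m_{i+1} = d_i*a_i - m_i, d_{i+1} = (1750 - m_{i+1}^2)/d_i, a_{i+1} = floor((a_0 + m_{i+1})/d_{i+1}):
  m_1 = 1*41 - 0 = 41, d_1 = (1750 - 41^2)/1 = 69/1 = 69, a_1 = floor((41 + 41)/69) = 1.
  m_2 = 69*1 - 41 = 28, d_2 = (1750 - 28^2)/69 = 966/69 = 14, a_2 = floor((41 + 28)/14) = 4.
  m_3 = 14*4 - 28 = 28, d_3 = (1750 - 28^2)/14 = 966/14 = 69, a_3 = floor((41 + 28)/69) = 1.
  m_4 = 69*1 - 28 = 41, d_4 = (1750 - 41^2)/69 = 69/69 = 1, a_4 = floor((41 + 41)/1) = 82.
  m_5 = 1*82 - 41 = 41, d_5 = (1750 - 41^2)/1 = 69/1 = 69: (m_5, d_5) = (m_1, d_1) = (41, 69), so from here the quotients repeat a_1, ..., a_4; the period length is 4.
So sqrt(1750) = [41; (1, 4, 1, 82)] with period length k = 4.
k is even, so the fundamental solution of x^2 - 1750y^2 = 1 is (p_{k-1}, q_{k-1}) = (p_3, q_3); compute convergents through index 3.
Convergents (p_i = a_i*p_{i-1} + p_{i-2}, q_i = a_i*q_{i-1} + q_{i-2} with p_{-2}=0, p_{-1}=1, q_{-2}=1, q_{-1}=0):
  i=0: a_0=41, p_0 = 41*1 + 0 = 41, q_0 = 41*0 + 1 = 1.
  i=1: a_1=1, p_1 = 1*41 + 1 = 42, q_1 = 1*1 + 0 = 1.
  i=2: a_2=4, p_2 = 4*42 + 41 = 209, q_2 = 4*1 + 1 = 5.
  i=3: a_3=1, p_3 = 1*209 + 42 = 251, q_3 = 1*5 + 1 = 6.
Check: 251^2 - 1750*6^2 = 63001 - 63000 = 1, so (x, y) = (251, 6) solves the equation, and by the theorem it is the least positive solution.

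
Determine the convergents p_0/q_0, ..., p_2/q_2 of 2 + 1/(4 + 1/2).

Using the convergent recurrence p_i = a_i*p_{i-1} + p_{i-2}, q_i = a_i*q_{i-1} + q_{i-2} with p_{-2}=0, p_{-1}=1, q_{-2}=1, q_{-1}=0:
  i=0: a_0=2, p_0 = 2*1 + 0 = 2, q_0 = 2*0 + 1 = 1.
  i=1: a_1=4, p_1 = 4*2 + 1 = 9, q_1 = 4*1 + 0 = 4.
  i=2: a_2=2, p_2 = 2*9 + 2 = 20, q_2 = 2*4 + 1 = 9.

2/1, 9/4, 20/9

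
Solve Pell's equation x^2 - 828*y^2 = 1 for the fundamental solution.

(x, y) = (1151, 40)

First expand sqrt(828) as a continued fraction. With x_i = (sqrt(828) + m_i)/d_i and (m_0, d_0) = (0, 1): a_0 = floor(sqrt(828)) = 28, since 28^2 = 784 <= 828 < 841 = 29^2.
Iterate m_{i+1} = d_i*a_i - m_i, d_{i+1} = (828 - m_{i+1}^2)/d_i, a_{i+1} = floor((a_0 + m_{i+1})/d_{i+1}):
  m_1 = 1*28 - 0 = 28, d_1 = (828 - 28^2)/1 = 44/1 = 44, a_1 = floor((28 + 28)/44) = 1.
  m_2 = 44*1 - 28 = 16, d_2 = (828 - 16^2)/44 = 572/44 = 13, a_2 = floor((28 + 16)/13) = 3.
  m_3 = 13*3 - 16 = 23, d_3 = (828 - 23^2)/13 = 299/13 = 23, a_3 = floor((28 + 23)/23) = 2.
  m_4 = 23*2 - 23 = 23, d_4 = (828 - 23^2)/23 = 299/23 = 13, a_4 = floor((28 + 23)/13) = 3.
  m_5 = 13*3 - 23 = 16, d_5 = (828 - 16^2)/13 = 572/13 = 44, a_5 = floor((28 + 16)/44) = 1.
  m_6 = 44*1 - 16 = 28, d_6 = (828 - 28^2)/44 = 44/44 = 1, a_6 = floor((28 + 28)/1) = 56.
  m_7 = 1*56 - 28 = 28, d_7 = (828 - 28^2)/1 = 44/1 = 44: (m_7, d_7) = (m_1, d_1) = (28, 44), so from here the quotients repeat a_1, ..., a_6; the period length is 6.
So sqrt(828) = [28; (1, 3, 2, 3, 1, 56)] with period length k = 6.
k is even, so the fundamental solution of x^2 - 828y^2 = 1 is (p_{k-1}, q_{k-1}) = (p_5, q_5); compute convergents through index 5.
Convergents (p_i = a_i*p_{i-1} + p_{i-2}, q_i = a_i*q_{i-1} + q_{i-2} with p_{-2}=0, p_{-1}=1, q_{-2}=1, q_{-1}=0):
  i=0: a_0=28, p_0 = 28*1 + 0 = 28, q_0 = 28*0 + 1 = 1.
  i=1: a_1=1, p_1 = 1*28 + 1 = 29, q_1 = 1*1 + 0 = 1.
  i=2: a_2=3, p_2 = 3*29 + 28 = 115, q_2 = 3*1 + 1 = 4.
  i=3: a_3=2, p_3 = 2*115 + 29 = 259, q_3 = 2*4 + 1 = 9.
  i=4: a_4=3, p_4 = 3*259 + 115 = 892, q_4 = 3*9 + 4 = 31.
  i=5: a_5=1, p_5 = 1*892 + 259 = 1151, q_5 = 1*31 + 9 = 40.
Check: 1151^2 - 828*40^2 = 1324801 - 1324800 = 1, so (x, y) = (1151, 40) solves the equation, and by the theorem it is the least positive solution.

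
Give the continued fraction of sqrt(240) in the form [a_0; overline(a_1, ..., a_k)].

Write x_i = (sqrt(240) + m_i)/d_i with (m_0, d_0) = (0, 1). a_0 = floor(sqrt(240)) = 15, since 15^2 = 225 <= 240 < 256 = 16^2.
Iterate m_{i+1} = d_i*a_i - m_i, d_{i+1} = (240 - m_{i+1}^2)/d_i, a_{i+1} = floor((a_0 + m_{i+1})/d_{i+1}):
  m_1 = 1*15 - 0 = 15, d_1 = (240 - 15^2)/1 = 15/1 = 15, a_1 = floor((15 + 15)/15) = 2.
  m_2 = 15*2 - 15 = 15, d_2 = (240 - 15^2)/15 = 15/15 = 1, a_2 = floor((15 + 15)/1) = 30.
  m_3 = 1*30 - 15 = 15, d_3 = (240 - 15^2)/1 = 15/1 = 15: (m_3, d_3) = (m_1, d_1) = (15, 15), so from here the quotients repeat a_1, a_2; the period length is 2.
Hence the expansion of sqrt(240) is a_0 = 15 followed by the repeating block 2, 30 (period 2).

[15; overline(2, 30)]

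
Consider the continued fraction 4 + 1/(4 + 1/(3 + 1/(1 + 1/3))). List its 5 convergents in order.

Using the convergent recurrence p_i = a_i*p_{i-1} + p_{i-2}, q_i = a_i*q_{i-1} + q_{i-2} with p_{-2}=0, p_{-1}=1, q_{-2}=1, q_{-1}=0:
  i=0: a_0=4, p_0 = 4*1 + 0 = 4, q_0 = 4*0 + 1 = 1.
  i=1: a_1=4, p_1 = 4*4 + 1 = 17, q_1 = 4*1 + 0 = 4.
  i=2: a_2=3, p_2 = 3*17 + 4 = 55, q_2 = 3*4 + 1 = 13.
  i=3: a_3=1, p_3 = 1*55 + 17 = 72, q_3 = 1*13 + 4 = 17.
  i=4: a_4=3, p_4 = 3*72 + 55 = 271, q_4 = 3*17 + 13 = 64.

4/1, 17/4, 55/13, 72/17, 271/64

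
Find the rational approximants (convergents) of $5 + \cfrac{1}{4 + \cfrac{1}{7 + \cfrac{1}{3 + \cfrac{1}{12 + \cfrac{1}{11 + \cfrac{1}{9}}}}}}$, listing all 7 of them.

5/1, 21/4, 152/29, 477/91, 5876/1121, 65113/12422, 591893/112919

Using the convergent recurrence p_i = a_i*p_{i-1} + p_{i-2}, q_i = a_i*q_{i-1} + q_{i-2} with p_{-2}=0, p_{-1}=1, q_{-2}=1, q_{-1}=0:
  i=0: a_0=5, p_0 = 5*1 + 0 = 5, q_0 = 5*0 + 1 = 1.
  i=1: a_1=4, p_1 = 4*5 + 1 = 21, q_1 = 4*1 + 0 = 4.
  i=2: a_2=7, p_2 = 7*21 + 5 = 152, q_2 = 7*4 + 1 = 29.
  i=3: a_3=3, p_3 = 3*152 + 21 = 477, q_3 = 3*29 + 4 = 91.
  i=4: a_4=12, p_4 = 12*477 + 152 = 5876, q_4 = 12*91 + 29 = 1121.
  i=5: a_5=11, p_5 = 11*5876 + 477 = 65113, q_5 = 11*1121 + 91 = 12422.
  i=6: a_6=9, p_6 = 9*65113 + 5876 = 591893, q_6 = 9*12422 + 1121 = 112919.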